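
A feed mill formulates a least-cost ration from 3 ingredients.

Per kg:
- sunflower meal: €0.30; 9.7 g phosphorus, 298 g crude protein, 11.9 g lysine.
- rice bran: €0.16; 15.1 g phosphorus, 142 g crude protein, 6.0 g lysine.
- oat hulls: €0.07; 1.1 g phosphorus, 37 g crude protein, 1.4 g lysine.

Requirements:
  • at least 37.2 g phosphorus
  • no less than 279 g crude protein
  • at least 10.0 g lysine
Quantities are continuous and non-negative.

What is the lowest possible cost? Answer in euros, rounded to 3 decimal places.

Treat it as an LP. Let x1 = kg of sunflower meal, x2 = kg of rice bran, x3 = kg of oat hulls.
Minimize 0.3x1 + 0.16x2 + 0.07x3 subject to:
  9.7x1 + 15.1x2 + 1.1x3 ≥ 37.2   (phosphorus)
  298x1 + 142x2 + 37x3 ≥ 279   (crude protein)
  11.9x1 + 6x2 + 1.4x3 ≥ 10   (lysine)
  x1, x2, x3 ≥ 0.
The minimum-cost mix takes nothing from sunflower meal, oat hulls — only rice bran. Binding constraint: phosphorus.
So rice bran = 2.464 kg.
Total cost: 0.16·2.464 = 0.39424.

€0.394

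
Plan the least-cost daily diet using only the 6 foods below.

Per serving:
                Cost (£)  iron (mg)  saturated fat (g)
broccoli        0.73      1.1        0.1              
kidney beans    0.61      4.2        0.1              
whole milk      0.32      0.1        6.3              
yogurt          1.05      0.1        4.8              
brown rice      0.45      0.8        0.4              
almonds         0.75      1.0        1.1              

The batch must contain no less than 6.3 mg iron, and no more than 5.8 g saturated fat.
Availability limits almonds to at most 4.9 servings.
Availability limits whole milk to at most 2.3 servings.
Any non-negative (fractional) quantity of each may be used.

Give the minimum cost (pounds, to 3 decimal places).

Set it up as a linear program. Let x1 = servings of broccoli, x2 = servings of kidney beans, x3 = servings of whole milk, x4 = servings of yogurt, x5 = servings of brown rice, x6 = servings of almonds.
Minimize 0.73x1 + 0.61x2 + 0.32x3 + 1.05x4 + 0.45x5 + 0.75x6 s.t.:
  1.1x1 + 4.2x2 + 0.1x3 + 0.1x4 + 0.8x5 + 1x6 ≥ 6.3   (iron)
  0.1x1 + 0.1x2 + 6.3x3 + 4.8x4 + 0.4x5 + 1.1x6 ≤ 5.8   (saturated fat)
  x6 ≤ 4.9
  x3 ≤ 2.3
  x1, x2, x3, x4, x5, x6 ≥ 0.
At the optimum only kidney beans is positive (broccoli, whole milk, yogurt, brown rice, almonds = 0). Binding constraint: iron.
Optimal quantities: kidney beans = 1.5 servings.
Cost = 0.61·1.5 = 0.91500.

£0.915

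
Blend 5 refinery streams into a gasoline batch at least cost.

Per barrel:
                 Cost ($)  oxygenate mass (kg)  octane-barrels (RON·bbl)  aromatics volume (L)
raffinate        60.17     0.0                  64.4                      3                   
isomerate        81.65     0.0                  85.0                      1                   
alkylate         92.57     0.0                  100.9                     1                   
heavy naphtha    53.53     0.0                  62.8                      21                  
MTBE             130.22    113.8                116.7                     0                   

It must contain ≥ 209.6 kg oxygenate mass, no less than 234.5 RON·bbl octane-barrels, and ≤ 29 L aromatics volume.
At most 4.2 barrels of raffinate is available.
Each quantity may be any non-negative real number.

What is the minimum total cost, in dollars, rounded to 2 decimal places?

$256.51

This is a linear program. Let x1 = barrels of raffinate, x2 = barrels of isomerate, x3 = barrels of alkylate, x4 = barrels of heavy naphtha, x5 = barrels of MTBE.
Minimise 60.17x1 + 81.65x2 + 92.57x3 + 53.53x4 + 130.22x5 subject to:
  113.8x5 ≥ 209.6   (oxygenate mass)
  64.4x1 + 85x2 + 100.9x3 + 62.8x4 + 116.7x5 ≥ 234.5   (octane-barrels)
  3x1 + 1x2 + 1x3 + 21x4 ≤ 29   (aromatics volume)
  x1 ≤ 4.2
  x1, x2, x3, x4, x5 ≥ 0.
The cheapest feasible vertex uses only heavy naphtha, MTBE; raffinate, isomerate, alkylate are not used. Binding constraints: oxygenate mass and octane-barrels.
That vertex is x4 = 0.31144, x5 = 1.8418.
Objective = 53.53·0.31144 + 130.22·1.8418 = 256.5106.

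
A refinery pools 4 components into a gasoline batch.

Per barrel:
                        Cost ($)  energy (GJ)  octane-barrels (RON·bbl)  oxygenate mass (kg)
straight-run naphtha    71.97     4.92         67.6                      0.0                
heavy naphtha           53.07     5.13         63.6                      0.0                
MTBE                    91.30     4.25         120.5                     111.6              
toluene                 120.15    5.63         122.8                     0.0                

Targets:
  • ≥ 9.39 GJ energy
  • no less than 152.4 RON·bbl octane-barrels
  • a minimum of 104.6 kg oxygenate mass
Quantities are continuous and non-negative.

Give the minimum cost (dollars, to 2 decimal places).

$141.50

This is a linear program. Let x1 = barrels of straight-run naphtha, x2 = barrels of heavy naphtha, x3 = barrels of MTBE, x4 = barrels of toluene.
Minimise 71.97x1 + 53.07x2 + 91.3x3 + 120.15x4 subject to:
  4.92x1 + 5.13x2 + 4.25x3 + 5.63x4 ≥ 9.39   (energy)
  67.6x1 + 63.6x2 + 120.5x3 + 122.8x4 ≥ 152.4   (octane-barrels)
  111.6x3 ≥ 104.6   (oxygenate mass)
  x1, x2, x3, x4 ≥ 0.
The optimal basis is {heavy naphtha, MTBE}; straight-run naphtha, toluene drop out. There the energy and oxygenate mass constraints are tight.
So heavy naphtha = 1.0539 barrels, MTBE = 0.93728 barrels.
Cost = 53.07·1.0539 + 91.3·0.93728 = 141.5041.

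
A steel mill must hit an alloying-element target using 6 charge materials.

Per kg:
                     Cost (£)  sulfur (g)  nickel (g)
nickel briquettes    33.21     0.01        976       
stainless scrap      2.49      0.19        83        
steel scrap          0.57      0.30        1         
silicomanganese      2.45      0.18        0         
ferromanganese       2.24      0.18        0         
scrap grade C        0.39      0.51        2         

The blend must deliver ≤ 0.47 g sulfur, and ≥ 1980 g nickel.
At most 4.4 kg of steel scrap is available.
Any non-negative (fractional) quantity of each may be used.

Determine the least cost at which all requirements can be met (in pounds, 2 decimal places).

£66.58

Let x1 = kg of nickel briquettes, x2 = kg of stainless scrap, x3 = kg of steel scrap, x4 = kg of silicomanganese, x5 = kg of ferromanganese, x6 = kg of scrap grade C.
min 33.21x1 + 2.49x2 + 0.57x3 + 2.45x4 + 2.24x5 + 0.39x6 subject to:
  0.01x1 + 0.19x2 + 0.3x3 + 0.18x4 + 0.18x5 + 0.51x6 ≤ 0.47   (sulfur)
  976x1 + 83x2 + 1x3 + 2x6 ≥ 1980   (nickel)
  x3 ≤ 4.4
  x1, x2, x3, x4, x5, x6 ≥ 0.
At the optimum only nickel briquettes, stainless scrap are positive (steel scrap, silicomanganese, ferromanganese, scrap grade C = 0). Binding constraints: sulfur and nickel.
Solving gives x1 = 1.8265, x2 = 2.3776.
Objective = 33.21·1.8265 + 2.49·2.3776 = 66.5783.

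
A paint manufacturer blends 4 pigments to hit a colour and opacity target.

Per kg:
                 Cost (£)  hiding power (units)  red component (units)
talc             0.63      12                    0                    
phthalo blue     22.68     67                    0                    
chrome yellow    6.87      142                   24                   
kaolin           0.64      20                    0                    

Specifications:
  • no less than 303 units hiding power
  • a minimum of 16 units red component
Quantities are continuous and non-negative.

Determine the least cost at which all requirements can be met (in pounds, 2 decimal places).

£11.25

Let x1 = kg of talc, x2 = kg of phthalo blue, x3 = kg of chrome yellow, x4 = kg of kaolin.
Minimise 0.63x1 + 22.68x2 + 6.87x3 + 0.64x4 subject to:
  12x1 + 67x2 + 142x3 + 20x4 ≥ 303   (hiding power)
  24x3 ≥ 16   (red component)
  x1, x2, x3, x4 ≥ 0.
The optimal basis is {chrome yellow, kaolin}; talc, phthalo blue drop out. Binding constraints: hiding power and red component.
That vertex is x3 = 0.6667, x4 = 10.42.
Hence cost = 6.87·0.6667 + 0.64·10.42 = £11.2490.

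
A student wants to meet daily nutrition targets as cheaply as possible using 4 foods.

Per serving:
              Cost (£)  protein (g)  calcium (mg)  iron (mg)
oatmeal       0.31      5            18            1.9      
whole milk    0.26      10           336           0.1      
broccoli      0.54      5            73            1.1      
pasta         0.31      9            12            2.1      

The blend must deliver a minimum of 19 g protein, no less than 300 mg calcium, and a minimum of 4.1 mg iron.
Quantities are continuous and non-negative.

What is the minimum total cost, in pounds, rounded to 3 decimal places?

Let x1 = servings of oatmeal, x2 = servings of whole milk, x3 = servings of broccoli, x4 = servings of pasta.
Minimize 0.31x1 + 0.26x2 + 0.54x3 + 0.31x4 s.t.:
  5x1 + 10x2 + 5x3 + 9x4 ≥ 19   (protein)
  18x1 + 336x2 + 73x3 + 12x4 ≥ 300   (calcium)
  1.9x1 + 0.1x2 + 1.1x3 + 2.1x4 ≥ 4.1   (iron)
  x1, x2, x3, x4 ≥ 0.
The cheapest feasible vertex uses only whole milk, pasta; oatmeal, broccoli are not used. The calcium and iron requirements are met with equality.
That vertex is x2 = 0.8245, x4 = 1.913.
Cost = 0.26·0.8245 + 0.31·1.913 = 0.80740.

£0.807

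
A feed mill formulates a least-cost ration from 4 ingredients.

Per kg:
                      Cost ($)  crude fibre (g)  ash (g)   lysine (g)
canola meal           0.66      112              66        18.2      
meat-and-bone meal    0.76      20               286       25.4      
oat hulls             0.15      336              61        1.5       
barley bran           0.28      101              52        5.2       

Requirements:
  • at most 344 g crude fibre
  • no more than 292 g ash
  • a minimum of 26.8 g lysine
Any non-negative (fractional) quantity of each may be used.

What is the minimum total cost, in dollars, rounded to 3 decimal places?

Let x1 = kg of canola meal, x2 = kg of meat-and-bone meal, x3 = kg of oat hulls, x4 = kg of barley bran.
Minimize 0.66x1 + 0.76x2 + 0.15x3 + 0.28x4 s.t.:
  112x1 + 20x2 + 336x3 + 101x4 ≤ 344   (crude fibre)
  66x1 + 286x2 + 61x3 + 52x4 ≤ 292   (ash)
  18.2x1 + 25.4x2 + 1.5x3 + 5.2x4 ≥ 26.8   (lysine)
  x1, x2, x3, x4 ≥ 0.
The optimal basis is {canola meal, meat-and-bone meal}; oat hulls, barley bran drop out. There the ash and lysine constraints are tight.
So canola meal = 0.07028 kg, meat-and-bone meal = 1.005 kg.
Total cost: 0.66·0.07028 + 0.76·1.005 = 0.81018.

$0.810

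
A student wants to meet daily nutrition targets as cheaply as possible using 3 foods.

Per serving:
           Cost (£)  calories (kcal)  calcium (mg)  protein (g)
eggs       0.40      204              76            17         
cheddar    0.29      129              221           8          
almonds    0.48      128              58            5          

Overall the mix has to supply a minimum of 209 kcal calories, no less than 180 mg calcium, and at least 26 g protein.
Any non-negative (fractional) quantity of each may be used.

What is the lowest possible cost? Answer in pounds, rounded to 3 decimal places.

£0.647

Let x1 = servings of eggs, x2 = servings of cheddar, x3 = servings of almonds.
min 0.4x1 + 0.29x2 + 0.48x3 subject to:
  204x1 + 129x2 + 128x3 ≥ 209   (calories)
  76x1 + 221x2 + 58x3 ≥ 180   (calcium)
  17x1 + 8x2 + 5x3 ≥ 26   (protein)
  x1, x2, x3 ≥ 0.
At the optimum only eggs, cheddar are positive (almonds = 0). The calcium and protein requirements are met with equality.
Optimal quantities: eggs = 1.367 servings, cheddar = 0.3442 servings.
Cost = 0.4·1.367 + 0.29·0.3442 = 0.64662.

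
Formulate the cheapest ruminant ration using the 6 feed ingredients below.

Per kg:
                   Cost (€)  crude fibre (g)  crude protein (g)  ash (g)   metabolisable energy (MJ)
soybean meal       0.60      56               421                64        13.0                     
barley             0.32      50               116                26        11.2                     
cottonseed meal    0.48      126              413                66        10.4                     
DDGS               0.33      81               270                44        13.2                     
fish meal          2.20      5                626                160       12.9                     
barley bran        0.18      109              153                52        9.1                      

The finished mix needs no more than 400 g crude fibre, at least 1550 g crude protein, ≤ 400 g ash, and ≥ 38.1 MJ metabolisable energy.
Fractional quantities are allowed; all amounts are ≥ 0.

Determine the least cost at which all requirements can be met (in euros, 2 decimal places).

Treat it as an LP. Let x1 = kg of soybean meal, x2 = kg of barley, x3 = kg of cottonseed meal, x4 = kg of DDGS, x5 = kg of fish meal, x6 = kg of barley bran.
min 0.6x1 + 0.32x2 + 0.48x3 + 0.33x4 + 2.2x5 + 0.18x6 subject to:
  56x1 + 50x2 + 126x3 + 81x4 + 5x5 + 109x6 ≤ 400   (crude fibre)
  421x1 + 116x2 + 413x3 + 270x4 + 626x5 + 153x6 ≥ 1550   (crude protein)
  64x1 + 26x2 + 66x3 + 44x4 + 160x5 + 52x6 ≤ 400   (ash)
  13x1 + 11.2x2 + 10.4x3 + 13.2x4 + 12.9x5 + 9.1x6 ≥ 38.1   (metabolisable energy)
  x1, x2, x3, x4, x5, x6 ≥ 0.
The optimal basis is {soybean meal, cottonseed meal}; barley, DDGS, fish meal, barley bran drop out. Binding constraints: crude fibre and crude protein.
Solving gives x1 = 1.006, x3 = 2.727.
Hence cost = 0.6·1.006 + 0.48·2.727 = €1.9126.

€1.91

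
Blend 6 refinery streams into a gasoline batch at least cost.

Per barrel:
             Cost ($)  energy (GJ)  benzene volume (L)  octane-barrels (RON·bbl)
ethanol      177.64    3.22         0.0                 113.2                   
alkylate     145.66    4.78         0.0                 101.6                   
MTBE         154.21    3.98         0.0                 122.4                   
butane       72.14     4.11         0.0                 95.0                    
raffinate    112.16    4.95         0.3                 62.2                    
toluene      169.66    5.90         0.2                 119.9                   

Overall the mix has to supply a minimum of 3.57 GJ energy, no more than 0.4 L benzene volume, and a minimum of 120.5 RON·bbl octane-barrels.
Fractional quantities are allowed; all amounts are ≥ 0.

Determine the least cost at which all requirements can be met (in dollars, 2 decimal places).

$91.50

Treat it as an LP. Let x1 = barrels of ethanol, x2 = barrels of alkylate, x3 = barrels of MTBE, x4 = barrels of butane, x5 = barrels of raffinate, x6 = barrels of toluene.
Minimize 177.64x1 + 145.66x2 + 154.21x3 + 72.14x4 + 112.16x5 + 169.66x6 subject to:
  3.22x1 + 4.78x2 + 3.98x3 + 4.11x4 + 4.95x5 + 5.9x6 ≥ 3.57   (energy)
  0.3x5 + 0.2x6 ≤ 0.4   (benzene volume)
  113.2x1 + 101.6x2 + 122.4x3 + 95x4 + 62.2x5 + 119.9x6 ≥ 120.5   (octane-barrels)
  x1, x2, x3, x4, x5, x6 ≥ 0.
At the optimum only butane is positive (ethanol, alkylate, MTBE, raffinate, toluene = 0). Binding constraint: octane-barrels.
Solving gives x4 = 1.2684.
Hence cost = 72.14·1.2684 = $91.5024.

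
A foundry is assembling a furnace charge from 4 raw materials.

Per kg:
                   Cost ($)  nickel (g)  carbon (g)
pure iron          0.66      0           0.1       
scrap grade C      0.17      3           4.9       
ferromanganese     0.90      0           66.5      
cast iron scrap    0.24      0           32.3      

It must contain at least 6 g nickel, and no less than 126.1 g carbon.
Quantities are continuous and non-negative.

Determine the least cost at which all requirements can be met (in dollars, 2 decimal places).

$1.20

Let x1 = kg of pure iron, x2 = kg of scrap grade C, x3 = kg of ferromanganese, x4 = kg of cast iron scrap.
Minimise 0.66x1 + 0.17x2 + 0.9x3 + 0.24x4 subject to:
  3x2 ≥ 6   (nickel)
  0.1x1 + 4.9x2 + 66.5x3 + 32.3x4 ≥ 126.1   (carbon)
  x1, x2, x3, x4 ≥ 0.
At the optimum only scrap grade C, cast iron scrap are positive (pure iron, ferromanganese = 0). There the nickel and carbon constraints are tight.
Optimal quantities: scrap grade C = 2 kg, cast iron scrap = 3.601 kg.
Cost = 0.17·2 + 0.24·3.601 = 1.2042.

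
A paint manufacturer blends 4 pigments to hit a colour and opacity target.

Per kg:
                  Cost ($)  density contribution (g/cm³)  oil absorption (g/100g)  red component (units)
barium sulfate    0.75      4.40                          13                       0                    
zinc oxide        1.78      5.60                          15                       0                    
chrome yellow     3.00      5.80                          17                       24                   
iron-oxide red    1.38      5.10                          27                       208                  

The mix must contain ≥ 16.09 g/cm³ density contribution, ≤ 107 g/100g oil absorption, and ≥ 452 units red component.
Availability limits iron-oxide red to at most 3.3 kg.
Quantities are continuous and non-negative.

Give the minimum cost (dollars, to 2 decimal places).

This is a linear program. Let x1 = kg of barium sulfate, x2 = kg of zinc oxide, x3 = kg of chrome yellow, x4 = kg of iron-oxide red.
min 0.75x1 + 1.78x2 + 3x3 + 1.38x4 subject to:
  4.4x1 + 5.6x2 + 5.8x3 + 5.1x4 ≥ 16.09   (density contribution)
  13x1 + 15x2 + 17x3 + 27x4 ≤ 107   (oil absorption)
  24x3 + 208x4 ≥ 452   (red component)
  x4 ≤ 3.3
  x1, x2, x3, x4 ≥ 0.
At the optimum only barium sulfate, iron-oxide red are positive (zinc oxide, chrome yellow = 0). There the density contribution and red component constraints are tight.
Solving gives x1 = 1.138, x4 = 2.173.
Objective = 0.75·1.138 + 1.38·2.173 = 3.8522.

$3.85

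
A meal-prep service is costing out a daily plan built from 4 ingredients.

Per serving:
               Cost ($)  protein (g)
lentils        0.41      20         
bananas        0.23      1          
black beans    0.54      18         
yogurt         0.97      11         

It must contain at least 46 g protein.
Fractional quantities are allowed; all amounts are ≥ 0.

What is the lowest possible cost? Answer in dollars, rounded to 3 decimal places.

$0.943

Let x1 = servings of lentils, x2 = servings of bananas, x3 = servings of black beans, x4 = servings of yogurt.
min 0.41x1 + 0.23x2 + 0.54x3 + 0.97x4 s.t.:
  20x1 + 1x2 + 18x3 + 11x4 ≥ 46   (protein)
  x1, x2, x3, x4 ≥ 0.
The minimum-cost mix takes nothing from bananas, black beans, yogurt — only lentils. The protein requirement is met with equality.
Solving gives x1 = 2.3.
Cost = 0.41·2.3 = 0.94300.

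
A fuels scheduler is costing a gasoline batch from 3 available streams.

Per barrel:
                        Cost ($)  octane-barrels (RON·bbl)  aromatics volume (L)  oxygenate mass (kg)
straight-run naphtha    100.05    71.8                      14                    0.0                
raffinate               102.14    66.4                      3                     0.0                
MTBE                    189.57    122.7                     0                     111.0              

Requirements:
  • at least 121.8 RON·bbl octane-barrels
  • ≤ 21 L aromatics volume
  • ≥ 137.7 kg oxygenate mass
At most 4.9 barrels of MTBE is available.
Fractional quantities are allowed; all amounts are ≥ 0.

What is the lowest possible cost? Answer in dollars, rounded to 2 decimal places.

Let x1 = barrels of straight-run naphtha, x2 = barrels of raffinate, x3 = barrels of MTBE.
Minimise 100.05x1 + 102.14x2 + 189.57x3 subject to:
  71.8x1 + 66.4x2 + 122.7x3 ≥ 121.8   (octane-barrels)
  14x1 + 3x2 ≤ 21   (aromatics volume)
  111x3 ≥ 137.7   (oxygenate mass)
  x3 ≤ 4.9
  x1, x2, x3 ≥ 0.
The minimum-cost mix takes nothing from straight-run naphtha, raffinate — only MTBE. There the oxygenate mass constraint is tight.
That vertex is x3 = 1.24054.
Hence cost = 189.57·1.24054 = $235.1692.

$235.17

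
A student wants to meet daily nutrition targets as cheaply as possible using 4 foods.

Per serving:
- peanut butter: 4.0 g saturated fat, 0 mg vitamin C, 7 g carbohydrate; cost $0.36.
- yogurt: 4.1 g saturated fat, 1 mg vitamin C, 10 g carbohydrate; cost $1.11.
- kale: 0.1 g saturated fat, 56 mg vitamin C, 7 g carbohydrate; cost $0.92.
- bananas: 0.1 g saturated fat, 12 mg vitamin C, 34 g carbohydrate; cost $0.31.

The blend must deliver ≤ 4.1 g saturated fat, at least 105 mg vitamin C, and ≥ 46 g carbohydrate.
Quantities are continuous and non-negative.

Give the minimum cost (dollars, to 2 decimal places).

$1.84

This is a linear program. Let x1 = servings of peanut butter, x2 = servings of yogurt, x3 = servings of kale, x4 = servings of bananas.
Minimise 0.36x1 + 1.11x2 + 0.92x3 + 0.31x4 s.t.:
  4x1 + 4.1x2 + 0.1x3 + 0.1x4 ≤ 4.1   (saturated fat)
  1x2 + 56x3 + 12x4 ≥ 105   (vitamin C)
  7x1 + 10x2 + 7x3 + 34x4 ≥ 46   (carbohydrate)
  x1, x2, x3, x4 ≥ 0.
The optimal basis is {kale, bananas}; peanut butter, yogurt drop out. There the vitamin C and carbohydrate constraints are tight.
Solving gives x3 = 1.658, x4 = 1.012.
Objective = 0.92·1.658 + 0.31·1.012 = 1.8391.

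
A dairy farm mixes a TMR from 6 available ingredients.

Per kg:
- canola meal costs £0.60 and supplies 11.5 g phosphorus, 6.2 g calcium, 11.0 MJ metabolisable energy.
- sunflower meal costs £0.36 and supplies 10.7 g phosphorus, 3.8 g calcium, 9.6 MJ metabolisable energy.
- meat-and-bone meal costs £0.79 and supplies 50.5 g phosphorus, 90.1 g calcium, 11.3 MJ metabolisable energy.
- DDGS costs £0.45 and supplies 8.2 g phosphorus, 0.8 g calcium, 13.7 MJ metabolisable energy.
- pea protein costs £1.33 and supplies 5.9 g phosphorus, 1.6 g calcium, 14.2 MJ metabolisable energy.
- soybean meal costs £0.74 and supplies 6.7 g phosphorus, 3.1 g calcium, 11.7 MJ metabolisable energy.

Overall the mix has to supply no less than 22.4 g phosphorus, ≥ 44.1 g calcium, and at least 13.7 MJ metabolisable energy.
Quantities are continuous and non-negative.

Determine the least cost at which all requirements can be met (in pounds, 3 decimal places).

£0.653

Set it up as a linear program. Let x1 = kg of canola meal, x2 = kg of sunflower meal, x3 = kg of meat-and-bone meal, x4 = kg of DDGS, x5 = kg of pea protein, x6 = kg of soybean meal.
Minimize 0.6x1 + 0.36x2 + 0.79x3 + 0.45x4 + 1.33x5 + 0.74x6 with:
  11.5x1 + 10.7x2 + 50.5x3 + 8.2x4 + 5.9x5 + 6.7x6 ≥ 22.4   (phosphorus)
  6.2x1 + 3.8x2 + 90.1x3 + 0.8x4 + 1.6x5 + 3.1x6 ≥ 44.1   (calcium)
  11x1 + 9.6x2 + 11.3x3 + 13.7x4 + 14.2x5 + 11.7x6 ≥ 13.7   (metabolisable energy)
  x1, x2, x3, x4, x5, x6 ≥ 0.
The minimum-cost mix takes nothing from canola meal, sunflower meal, pea protein, soybean meal — only meat-and-bone meal, DDGS. There the calcium and metabolisable energy constraints are tight.
Optimal quantities: meat-and-bone meal = 0.4841 kg, DDGS = 0.6007 kg.
Hence cost = 0.79·0.4841 + 0.45·0.6007 = £0.65275.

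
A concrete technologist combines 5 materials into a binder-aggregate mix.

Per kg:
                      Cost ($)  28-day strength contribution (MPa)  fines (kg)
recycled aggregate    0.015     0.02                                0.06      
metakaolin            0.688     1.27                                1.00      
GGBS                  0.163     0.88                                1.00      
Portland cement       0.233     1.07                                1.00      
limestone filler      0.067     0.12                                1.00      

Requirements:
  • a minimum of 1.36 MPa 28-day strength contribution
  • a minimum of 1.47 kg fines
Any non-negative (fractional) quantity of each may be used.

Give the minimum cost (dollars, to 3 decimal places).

Let x1 = kg of recycled aggregate, x2 = kg of metakaolin, x3 = kg of GGBS, x4 = kg of Portland cement, x5 = kg of limestone filler.
Minimize 0.015x1 + 0.688x2 + 0.163x3 + 0.233x4 + 0.067x5 s.t.:
  0.02x1 + 1.27x2 + 0.88x3 + 1.07x4 + 0.12x5 ≥ 1.36   (28-day strength contribution)
  0.06x1 + 1x2 + 1x3 + 1x4 + 1x5 ≥ 1.47   (fines)
  x1, x2, x3, x4, x5 ≥ 0.
The cheapest feasible vertex uses only GGBS; recycled aggregate, metakaolin, Portland cement, limestone filler are not used. There the 28-day strength contribution constraint is tight.
So GGBS = 1.545 kg.
Objective = 0.163·1.545 = 0.25184.

$0.252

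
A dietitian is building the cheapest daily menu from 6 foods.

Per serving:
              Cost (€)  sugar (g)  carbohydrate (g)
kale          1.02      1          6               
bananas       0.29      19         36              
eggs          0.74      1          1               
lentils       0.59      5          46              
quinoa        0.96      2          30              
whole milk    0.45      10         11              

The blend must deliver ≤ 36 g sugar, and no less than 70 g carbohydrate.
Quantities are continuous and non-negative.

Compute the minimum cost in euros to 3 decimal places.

€0.575

Let x1 = servings of kale, x2 = servings of bananas, x3 = servings of eggs, x4 = servings of lentils, x5 = servings of quinoa, x6 = servings of whole milk.
Minimise 1.02x1 + 0.29x2 + 0.74x3 + 0.59x4 + 0.96x5 + 0.45x6 subject to:
  1x1 + 19x2 + 1x3 + 5x4 + 2x5 + 10x6 ≤ 36   (sugar)
  6x1 + 36x2 + 1x3 + 46x4 + 30x5 + 11x6 ≥ 70   (carbohydrate)
  x1, x2, x3, x4, x5, x6 ≥ 0.
The minimum-cost mix takes nothing from kale, eggs, quinoa, whole milk — only bananas, lentils. The sugar and carbohydrate requirements are met with equality.
Optimal quantities: bananas = 1.882 servings, lentils = 0.04899 servings.
Objective = 0.29·1.882 + 0.59·0.04899 = 0.57468.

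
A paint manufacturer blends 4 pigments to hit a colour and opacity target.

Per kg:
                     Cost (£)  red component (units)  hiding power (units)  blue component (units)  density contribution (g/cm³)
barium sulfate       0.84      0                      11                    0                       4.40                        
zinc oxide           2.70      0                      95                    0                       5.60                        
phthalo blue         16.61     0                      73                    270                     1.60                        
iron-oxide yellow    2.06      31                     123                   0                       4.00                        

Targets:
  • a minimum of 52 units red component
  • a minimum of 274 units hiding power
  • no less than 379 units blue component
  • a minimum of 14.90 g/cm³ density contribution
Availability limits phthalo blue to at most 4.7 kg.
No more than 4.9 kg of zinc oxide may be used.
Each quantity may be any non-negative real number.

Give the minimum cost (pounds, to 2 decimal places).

£27.91

This is a linear program. Let x1 = kg of barium sulfate, x2 = kg of zinc oxide, x3 = kg of phthalo blue, x4 = kg of iron-oxide yellow.
Minimise 0.84x1 + 2.7x2 + 16.61x3 + 2.06x4 with:
  31x4 ≥ 52   (red component)
  11x1 + 95x2 + 73x3 + 123x4 ≥ 274   (hiding power)
  270x3 ≥ 379   (blue component)
  4.4x1 + 5.6x2 + 1.6x3 + 4x4 ≥ 14.9   (density contribution)
  x3 ≤ 4.7
  x2 ≤ 4.9
  x1, x2, x3, x4 ≥ 0.
The cheapest feasible vertex uses only barium sulfate, phthalo blue, iron-oxide yellow; zinc oxide is not used. The red component, blue component, density contribution requirements are met with equality.
So barium sulfate = 1.351 kg, phthalo blue = 1.404 kg, iron-oxide yellow = 1.677 kg.
Total cost: 0.84·1.351 + 16.61·1.404 + 2.06·1.677 = 27.9099.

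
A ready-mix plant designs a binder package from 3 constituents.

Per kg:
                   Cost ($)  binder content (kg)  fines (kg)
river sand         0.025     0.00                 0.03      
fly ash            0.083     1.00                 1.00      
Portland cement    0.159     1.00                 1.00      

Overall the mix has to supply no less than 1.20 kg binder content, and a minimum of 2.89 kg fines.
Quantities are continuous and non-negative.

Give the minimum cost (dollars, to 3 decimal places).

Set it up as a linear program. Let x1 = kg of river sand, x2 = kg of fly ash, x3 = kg of Portland cement.
Minimize 0.025x1 + 0.083x2 + 0.159x3 with:
  1x2 + 1x3 ≥ 1.2   (binder content)
  0.03x1 + 1x2 + 1x3 ≥ 2.89   (fines)
  x1, x2, x3 ≥ 0.
At the optimum only fly ash is positive (river sand, Portland cement = 0). There the fines constraint is tight.
Solving gives x2 = 2.89.
Hence cost = 0.083·2.89 = $0.23987.

$0.240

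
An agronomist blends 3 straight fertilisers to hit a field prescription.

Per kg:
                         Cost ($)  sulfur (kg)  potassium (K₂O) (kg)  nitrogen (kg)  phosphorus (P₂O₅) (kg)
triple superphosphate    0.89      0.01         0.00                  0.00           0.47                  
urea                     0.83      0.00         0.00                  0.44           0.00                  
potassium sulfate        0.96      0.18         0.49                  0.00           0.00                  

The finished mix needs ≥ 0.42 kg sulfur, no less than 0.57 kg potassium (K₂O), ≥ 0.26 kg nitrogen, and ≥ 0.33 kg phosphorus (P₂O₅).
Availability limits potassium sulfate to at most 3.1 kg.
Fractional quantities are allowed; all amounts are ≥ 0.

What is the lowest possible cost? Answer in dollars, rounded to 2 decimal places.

$3.32

Let x1 = kg of triple superphosphate, x2 = kg of urea, x3 = kg of potassium sulfate.
Minimize 0.89x1 + 0.83x2 + 0.96x3 subject to:
  0.01x1 + 0.18x3 ≥ 0.42   (sulfur)
  0.49x3 ≥ 0.57   (potassium (K₂O))
  0.44x2 ≥ 0.26   (nitrogen)
  0.47x1 ≥ 0.33   (phosphorus (P₂O₅))
  x3 ≤ 3.1
  x1, x2, x3 ≥ 0.
All 3 inputs are positive at the optimum. Binding constraints: sulfur, nitrogen, phosphorus (P₂O₅).
Solving gives x1 = 0.7021, x2 = 0.5909, x3 = 2.294.
Total cost: 0.89·0.7021 + 0.83·0.5909 + 0.96·2.294 = 3.3176.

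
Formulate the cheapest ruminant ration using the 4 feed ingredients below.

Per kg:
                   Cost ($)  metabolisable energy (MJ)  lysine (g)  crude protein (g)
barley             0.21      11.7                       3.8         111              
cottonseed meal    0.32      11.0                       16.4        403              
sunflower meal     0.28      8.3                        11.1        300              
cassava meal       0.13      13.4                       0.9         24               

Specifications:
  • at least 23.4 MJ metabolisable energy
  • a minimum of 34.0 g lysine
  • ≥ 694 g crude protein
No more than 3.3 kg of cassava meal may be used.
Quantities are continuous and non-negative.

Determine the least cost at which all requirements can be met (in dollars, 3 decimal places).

Treat it as an LP. Let x1 = kg of barley, x2 = kg of cottonseed meal, x3 = kg of sunflower meal, x4 = kg of cassava meal.
min 0.21x1 + 0.32x2 + 0.28x3 + 0.13x4 with:
  11.7x1 + 11x2 + 8.3x3 + 13.4x4 ≥ 23.4   (metabolisable energy)
  3.8x1 + 16.4x2 + 11.1x3 + 0.9x4 ≥ 34   (lysine)
  111x1 + 403x2 + 300x3 + 24x4 ≥ 694   (crude protein)
  x4 ≤ 3.3
  x1, x2, x3, x4 ≥ 0.
At the optimum only cottonseed meal, cassava meal are positive (barley, sunflower meal = 0). The metabolisable energy and lysine requirements are met with equality.
So cottonseed meal = 2.071 kg, cassava meal = 0.04651 kg.
Total cost: 0.32·2.071 + 0.13·0.04651 = 0.66877.

$0.669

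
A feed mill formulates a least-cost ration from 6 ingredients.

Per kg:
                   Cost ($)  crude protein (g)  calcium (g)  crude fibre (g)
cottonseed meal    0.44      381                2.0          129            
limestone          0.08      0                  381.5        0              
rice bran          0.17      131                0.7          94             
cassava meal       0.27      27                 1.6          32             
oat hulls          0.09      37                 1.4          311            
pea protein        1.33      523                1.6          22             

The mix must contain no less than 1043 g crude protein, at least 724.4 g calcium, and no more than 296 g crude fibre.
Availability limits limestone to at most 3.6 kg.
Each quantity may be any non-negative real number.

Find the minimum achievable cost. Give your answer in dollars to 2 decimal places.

Treat it as an LP. Let x1 = kg of cottonseed meal, x2 = kg of limestone, x3 = kg of rice bran, x4 = kg of cassava meal, x5 = kg of oat hulls, x6 = kg of pea protein.
min 0.44x1 + 0.08x2 + 0.17x3 + 0.27x4 + 0.09x5 + 1.33x6 with:
  381x1 + 131x3 + 27x4 + 37x5 + 523x6 ≥ 1043   (crude protein)
  2x1 + 381.5x2 + 0.7x3 + 1.6x4 + 1.4x5 + 1.6x6 ≥ 724.4   (calcium)
  129x1 + 94x3 + 32x4 + 311x5 + 22x6 ≤ 296   (crude fibre)
  x2 ≤ 3.6
  x1, x2, x3, x4, x5, x6 ≥ 0.
At the optimum only cottonseed meal, limestone, pea protein are positive (rice bran, cassava meal, oat hulls = 0). Binding constraints: crude protein, calcium, crude fibre.
That vertex is x1 = 2.232, x2 = 1.886, x6 = 0.3685.
Objective = 0.44·2.232 + 0.08·1.886 + 1.33·0.3685 = 1.6231.

$1.62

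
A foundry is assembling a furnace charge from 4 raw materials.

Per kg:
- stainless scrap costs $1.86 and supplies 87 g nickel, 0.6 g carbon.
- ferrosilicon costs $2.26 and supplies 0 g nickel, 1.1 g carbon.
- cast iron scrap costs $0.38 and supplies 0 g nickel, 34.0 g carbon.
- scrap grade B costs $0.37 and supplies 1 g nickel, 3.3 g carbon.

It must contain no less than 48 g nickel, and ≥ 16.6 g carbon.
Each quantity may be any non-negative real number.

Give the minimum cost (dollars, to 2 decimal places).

Set it up as a linear program. Let x1 = kg of stainless scrap, x2 = kg of ferrosilicon, x3 = kg of cast iron scrap, x4 = kg of scrap grade B.
min 1.86x1 + 2.26x2 + 0.38x3 + 0.37x4 with:
  87x1 + 1x4 ≥ 48   (nickel)
  0.6x1 + 1.1x2 + 34x3 + 3.3x4 ≥ 16.6   (carbon)
  x1, x2, x3, x4 ≥ 0.
At the optimum only stainless scrap, cast iron scrap are positive (ferrosilicon, scrap grade B = 0). There the nickel and carbon constraints are tight.
So stainless scrap = 0.5517 kg, cast iron scrap = 0.4785 kg.
Cost = 1.86·0.5517 + 0.38·0.4785 = 1.2080.

$1.21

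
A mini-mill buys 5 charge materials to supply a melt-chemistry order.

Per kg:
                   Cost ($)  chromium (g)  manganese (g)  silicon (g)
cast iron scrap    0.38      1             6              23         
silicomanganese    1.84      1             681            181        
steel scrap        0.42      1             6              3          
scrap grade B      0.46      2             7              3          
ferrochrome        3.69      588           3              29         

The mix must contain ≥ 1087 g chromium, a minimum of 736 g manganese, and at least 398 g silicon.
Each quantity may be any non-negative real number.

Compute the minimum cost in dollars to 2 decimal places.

$10.31

This is a linear program. Let x1 = kg of cast iron scrap, x2 = kg of silicomanganese, x3 = kg of steel scrap, x4 = kg of scrap grade B, x5 = kg of ferrochrome.
Minimise 0.38x1 + 1.84x2 + 0.42x3 + 0.46x4 + 3.69x5 subject to:
  1x1 + 1x2 + 1x3 + 2x4 + 588x5 ≥ 1087   (chromium)
  6x1 + 681x2 + 6x3 + 7x4 + 3x5 ≥ 736   (manganese)
  23x1 + 181x2 + 3x3 + 3x4 + 29x5 ≥ 398   (silicon)
  x1, x2, x3, x4, x5 ≥ 0.
The minimum-cost mix takes nothing from cast iron scrap, steel scrap, scrap grade B — only silicomanganese, ferrochrome. Binding constraints: chromium and silicon.
Solving gives x2 = 1.903, x5 = 1.845.
Hence cost = 1.84·1.903 + 3.69·1.845 = $10.3096.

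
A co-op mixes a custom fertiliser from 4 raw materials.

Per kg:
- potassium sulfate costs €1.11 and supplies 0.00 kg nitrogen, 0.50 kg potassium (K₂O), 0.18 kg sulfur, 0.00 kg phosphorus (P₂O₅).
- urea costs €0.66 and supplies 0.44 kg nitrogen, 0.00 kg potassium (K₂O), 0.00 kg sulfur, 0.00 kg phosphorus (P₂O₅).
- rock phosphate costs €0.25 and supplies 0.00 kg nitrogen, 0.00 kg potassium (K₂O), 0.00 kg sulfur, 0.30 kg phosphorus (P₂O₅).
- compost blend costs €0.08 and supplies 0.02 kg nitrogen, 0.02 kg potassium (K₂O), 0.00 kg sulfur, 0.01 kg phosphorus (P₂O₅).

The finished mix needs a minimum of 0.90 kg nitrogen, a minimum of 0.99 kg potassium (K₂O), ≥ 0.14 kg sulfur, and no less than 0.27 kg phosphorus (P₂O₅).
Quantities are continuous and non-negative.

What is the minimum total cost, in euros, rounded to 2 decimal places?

Set it up as a linear program. Let x1 = kg of potassium sulfate, x2 = kg of urea, x3 = kg of rock phosphate, x4 = kg of compost blend.
Minimise 1.11x1 + 0.66x2 + 0.25x3 + 0.08x4 with:
  0.44x2 + 0.02x4 ≥ 0.9   (nitrogen)
  0.5x1 + 0.02x4 ≥ 0.99   (potassium (K₂O))
  0.18x1 ≥ 0.14   (sulfur)
  0.3x3 + 0.01x4 ≥ 0.27   (phosphorus (P₂O₅))
  x1, x2, x3, x4 ≥ 0.
At the optimum only potassium sulfate, urea, compost blend are positive (rock phosphate = 0). The nitrogen, potassium (K₂O), phosphorus (P₂O₅) requirements are met with equality.
Solving gives x1 = 0.9, x2 = 0.8182, x4 = 27.
Hence cost = 1.11·0.9 + 0.66·0.8182 + 0.08·27 = €3.6990.

€3.70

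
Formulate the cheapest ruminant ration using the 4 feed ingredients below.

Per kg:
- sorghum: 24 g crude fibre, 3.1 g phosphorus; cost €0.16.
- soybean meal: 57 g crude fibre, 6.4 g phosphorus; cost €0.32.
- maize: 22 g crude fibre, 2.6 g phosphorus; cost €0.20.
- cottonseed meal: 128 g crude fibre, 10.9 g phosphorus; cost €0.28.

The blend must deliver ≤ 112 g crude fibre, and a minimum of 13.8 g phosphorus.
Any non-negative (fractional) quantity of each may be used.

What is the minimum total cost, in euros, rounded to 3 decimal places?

Let x1 = kg of sorghum, x2 = kg of soybean meal, x3 = kg of maize, x4 = kg of cottonseed meal.
Minimize 0.16x1 + 0.32x2 + 0.2x3 + 0.28x4 subject to:
  24x1 + 57x2 + 22x3 + 128x4 ≤ 112   (crude fibre)
  3.1x1 + 6.4x2 + 2.6x3 + 10.9x4 ≥ 13.8   (phosphorus)
  x1, x2, x3, x4 ≥ 0.
The optimal basis is {sorghum, cottonseed meal}; soybean meal, maize drop out. There the crude fibre and phosphorus constraints are tight.
Solving gives x1 = 4.036, x4 = 0.1183.
Cost = 0.16·4.036 + 0.28·0.1183 = 0.67888.

€0.679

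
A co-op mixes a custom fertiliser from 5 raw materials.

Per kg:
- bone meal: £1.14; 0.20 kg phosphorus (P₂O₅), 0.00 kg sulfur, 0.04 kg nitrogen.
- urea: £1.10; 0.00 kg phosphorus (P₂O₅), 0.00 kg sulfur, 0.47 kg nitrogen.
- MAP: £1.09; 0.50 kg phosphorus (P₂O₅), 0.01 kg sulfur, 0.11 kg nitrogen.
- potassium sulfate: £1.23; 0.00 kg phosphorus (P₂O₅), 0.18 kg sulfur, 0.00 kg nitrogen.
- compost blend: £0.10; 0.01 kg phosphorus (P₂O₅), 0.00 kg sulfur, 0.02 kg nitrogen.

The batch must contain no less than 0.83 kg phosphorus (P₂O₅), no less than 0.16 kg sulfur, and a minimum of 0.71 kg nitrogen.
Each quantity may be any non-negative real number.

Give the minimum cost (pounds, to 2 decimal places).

This is a linear program. Let x1 = kg of bone meal, x2 = kg of urea, x3 = kg of MAP, x4 = kg of potassium sulfate, x5 = kg of compost blend.
Minimise 1.14x1 + 1.1x2 + 1.09x3 + 1.23x4 + 0.1x5 s.t.:
  0.2x1 + 0.5x3 + 0.01x5 ≥ 0.83   (phosphorus (P₂O₅))
  0.01x3 + 0.18x4 ≥ 0.16   (sulfur)
  0.04x1 + 0.47x2 + 0.11x3 + 0.02x5 ≥ 0.71   (nitrogen)
  x1, x2, x3, x4, x5 ≥ 0.
At the optimum only urea, MAP, potassium sulfate are positive (bone meal, compost blend = 0). Binding constraints: phosphorus (P₂O₅), sulfur, nitrogen.
So urea = 1.122 kg, MAP = 1.66 kg, potassium sulfate = 0.7967 kg.
Cost = 1.1·1.122 + 1.09·1.66 + 1.23·0.7967 = 4.0235.

£4.02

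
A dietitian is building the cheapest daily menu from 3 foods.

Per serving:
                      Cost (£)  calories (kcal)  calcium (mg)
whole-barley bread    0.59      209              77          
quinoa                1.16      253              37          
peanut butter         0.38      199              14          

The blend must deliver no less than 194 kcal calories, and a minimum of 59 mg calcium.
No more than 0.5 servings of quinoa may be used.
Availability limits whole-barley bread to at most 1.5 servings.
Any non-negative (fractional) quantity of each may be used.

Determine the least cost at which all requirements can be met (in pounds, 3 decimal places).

£0.509

Let x1 = servings of whole-barley bread, x2 = servings of quinoa, x3 = servings of peanut butter.
min 0.59x1 + 1.16x2 + 0.38x3 s.t.:
  209x1 + 253x2 + 199x3 ≥ 194   (calories)
  77x1 + 37x2 + 14x3 ≥ 59   (calcium)
  x2 ≤ 0.5
  x1 ≤ 1.5
  x1, x2, x3 ≥ 0.
The optimal basis is {whole-barley bread, peanut butter}; quinoa drops out. There the calories and calcium constraints are tight.
Optimal quantities: whole-barley bread = 0.728 servings, peanut butter = 0.2103 servings.
Cost = 0.59·0.728 + 0.38·0.2103 = 0.50943.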